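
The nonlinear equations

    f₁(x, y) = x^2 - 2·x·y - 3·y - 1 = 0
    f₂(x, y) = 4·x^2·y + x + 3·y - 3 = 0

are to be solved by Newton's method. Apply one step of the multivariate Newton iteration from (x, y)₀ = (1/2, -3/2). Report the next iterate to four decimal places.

(-2.7500, -3.4375)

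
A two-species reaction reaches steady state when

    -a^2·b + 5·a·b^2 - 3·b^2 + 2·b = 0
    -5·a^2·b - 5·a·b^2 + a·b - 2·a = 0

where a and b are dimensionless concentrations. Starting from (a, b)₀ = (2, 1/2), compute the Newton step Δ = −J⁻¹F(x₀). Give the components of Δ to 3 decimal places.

At (2, 1/2): F = (0.750, -15.500).
Jacobian J = [[-2·a·b + 5·b^2, -a^2 + 10·a·b - 6·b + 2], [-10·a·b - 5·b^2 + b - 2, -5·a^2 - 10·a·b + a]].
At the point, J = [[-0.750, 5.000], [-12.750, -28.000]] (det J = 84.750).
Solving J·Δ = −F gives Δ = (-0.667, -0.250).

(-0.667, -0.250)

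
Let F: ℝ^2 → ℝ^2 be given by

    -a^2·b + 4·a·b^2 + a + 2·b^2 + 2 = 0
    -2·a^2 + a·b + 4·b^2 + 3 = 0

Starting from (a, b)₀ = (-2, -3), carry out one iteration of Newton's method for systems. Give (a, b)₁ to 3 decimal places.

(-2.114, -1.599)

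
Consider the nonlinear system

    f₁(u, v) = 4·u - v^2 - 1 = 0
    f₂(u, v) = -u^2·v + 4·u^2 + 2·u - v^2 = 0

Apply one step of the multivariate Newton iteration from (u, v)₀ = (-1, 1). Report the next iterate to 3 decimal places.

(-0.100, -0.200)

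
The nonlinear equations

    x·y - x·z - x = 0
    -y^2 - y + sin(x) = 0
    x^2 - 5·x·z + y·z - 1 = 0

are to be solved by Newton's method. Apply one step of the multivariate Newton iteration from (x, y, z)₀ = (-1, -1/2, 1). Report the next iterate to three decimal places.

At (-1, -1/2, 1): F = (2.500, -0.59147, 4.500).
Jacobian J = [[y - z - 1, x, -x], [cos(x), -2·y - 1, 0], [2·x - 5·z, z, -5·x + y]].
At the point, J = [[-2.500, -1.000, 1.000], [0.54030, 0.000, 0.000], [-7.000, 1.000, 4.500]] (det J = 2.97166).
Solving J·Δ = −F gives Δ = (1.095, 0.381, 0.618).
Then the next iterate is (x, y, z)₁ = (0.095, -0.119, 1.618).

(0.095, -0.119, 1.618)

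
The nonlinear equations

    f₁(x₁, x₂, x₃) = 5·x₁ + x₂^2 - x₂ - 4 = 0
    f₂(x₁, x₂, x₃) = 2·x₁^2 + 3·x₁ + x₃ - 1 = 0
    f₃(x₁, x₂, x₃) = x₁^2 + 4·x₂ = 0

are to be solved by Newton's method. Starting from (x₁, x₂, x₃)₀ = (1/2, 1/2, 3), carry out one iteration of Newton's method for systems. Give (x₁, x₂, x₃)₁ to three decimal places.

At (1/2, 1/2, 3): F = (-1.750, 4.000, 2.250).
Jacobian J = [[5, 2·x₂ - 1, 0], [4·x₁ + 3, 0, 1], [2·x₁, 4, 0]].
At the point, J = [[5.000, 0.000, 0.000], [5.000, 0.000, 1.000], [1.000, 4.000, 0.000]] (det J = -20.000).
Solving J·Δ = −F gives Δ = (0.350, -0.650, -5.750).
Then the next iterate is (x₁, x₂, x₃)₁ = (0.850, -0.150, -2.750).

(0.850, -0.150, -2.750)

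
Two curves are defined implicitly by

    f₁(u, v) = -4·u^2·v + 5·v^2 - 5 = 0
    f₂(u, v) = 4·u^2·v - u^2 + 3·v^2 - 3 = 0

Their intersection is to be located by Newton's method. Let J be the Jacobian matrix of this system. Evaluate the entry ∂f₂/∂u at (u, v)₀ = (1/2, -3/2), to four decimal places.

-7.0000

∂f₂/∂u = 8·u·v - 2·u.
At (1/2, -3/2) this is -7.0000.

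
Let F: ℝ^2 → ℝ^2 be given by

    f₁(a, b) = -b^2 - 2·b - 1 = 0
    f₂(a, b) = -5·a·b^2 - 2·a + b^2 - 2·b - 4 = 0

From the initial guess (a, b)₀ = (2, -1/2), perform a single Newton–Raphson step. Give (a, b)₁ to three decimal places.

At (2, -1/2): F = (-0.250, -9.250).
Jacobian J = [[0, -2·b - 2], [-5·b^2 - 2, -10·a·b + 2·b - 2]].
At the point, J = [[0.000, -1.000], [-3.250, 7.000]] (det J = -3.250).
Solving J·Δ = −F gives Δ = (-3.385, -0.250).
Then the next iterate is (a, b)₁ = (-1.385, -0.750).

(-1.385, -0.750)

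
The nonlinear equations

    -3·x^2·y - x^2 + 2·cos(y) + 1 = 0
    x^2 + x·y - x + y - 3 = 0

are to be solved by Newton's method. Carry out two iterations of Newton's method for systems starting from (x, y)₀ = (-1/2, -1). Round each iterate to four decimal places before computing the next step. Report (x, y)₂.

(-1.0530, -10.1409)

At (-1/2, -1): F = (2.580605, -2.7500).
Jacobian J = [[-6·x·y - 2·x, -3·x^2 - 2·sin(y)], [2·x + y - 1, x + 1]].
At the point, J = [[-2.0000, 0.932942], [-3.0000, 0.5000]] (det J = 1.798826).
Solving J·Δ = −F gives Δ = (-2.1436, -7.3614).
Then the next iterate is (x, y)₁ = (-2.6436, -8.3614).
Round to (-2.6436, -8.3614) and repeat: F = (168.343500, 20.375018), J = [[-127.337982, -19.217859], [-14.6486, -1.6436]].
Δ = (1.5906, -1.7795), so (x, y)₂ = (-1.0530, -10.1409).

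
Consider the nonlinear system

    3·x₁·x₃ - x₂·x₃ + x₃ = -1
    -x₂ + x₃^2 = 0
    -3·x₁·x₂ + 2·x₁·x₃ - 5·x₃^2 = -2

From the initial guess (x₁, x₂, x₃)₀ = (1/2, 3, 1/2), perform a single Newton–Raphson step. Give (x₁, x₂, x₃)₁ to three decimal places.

At (1/2, 3, 1/2): F = (0.750, -2.750, -3.250).
Jacobian J = [[3·x₃, -x₃, 3·x₁ - x₂ + 1], [0, -1, 2·x₃], [-3·x₂ + 2·x₃, -3·x₁, 2·x₁ - 10·x₃]].
At the point, J = [[1.500, -0.500, -0.500], [0.000, -1.000, 1.000], [-8.000, -1.500, -4.000]] (det J = 16.250).
Solving J·Δ = −F gives Δ = (-0.665, -1.623, 1.127).
Then the next iterate is (x₁, x₂, x₃)₁ = (-0.165, 1.377, 1.627).

(-0.165, 1.377, 1.627)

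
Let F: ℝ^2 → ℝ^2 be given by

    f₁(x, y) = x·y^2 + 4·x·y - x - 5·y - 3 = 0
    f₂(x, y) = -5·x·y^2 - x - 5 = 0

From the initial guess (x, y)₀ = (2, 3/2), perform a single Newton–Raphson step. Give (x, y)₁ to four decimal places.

At (2, 3/2): F = (4.0000, -29.5000).
Jacobian J = [[y^2 + 4·y - 1, 2·x·y + 4·x - 5], [-5·y^2 - 1, -10·x·y]].
At the point, J = [[7.2500, 9.0000], [-12.2500, -30.0000]] (det J = -107.2500).
Solving J·Δ = −F gives Δ = (1.3566, -1.5373).
Then the next iterate is (x, y)₁ = (3.3566, -0.0373).

(3.3566, -0.0373)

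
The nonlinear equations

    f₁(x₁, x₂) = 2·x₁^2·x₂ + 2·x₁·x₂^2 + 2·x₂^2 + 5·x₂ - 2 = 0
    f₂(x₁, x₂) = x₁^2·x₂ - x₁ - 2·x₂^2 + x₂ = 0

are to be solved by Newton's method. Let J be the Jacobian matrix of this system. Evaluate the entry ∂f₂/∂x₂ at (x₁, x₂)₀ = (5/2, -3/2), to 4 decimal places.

∂f₂/∂x₂ = x₁^2 - 4·x₂ + 1.
At (5/2, -3/2) this is 13.2500.

13.2500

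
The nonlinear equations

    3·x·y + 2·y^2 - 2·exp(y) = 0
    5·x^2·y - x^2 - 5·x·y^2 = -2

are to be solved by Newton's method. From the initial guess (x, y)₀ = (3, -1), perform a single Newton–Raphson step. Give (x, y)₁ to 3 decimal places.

(-2.870, -3.316)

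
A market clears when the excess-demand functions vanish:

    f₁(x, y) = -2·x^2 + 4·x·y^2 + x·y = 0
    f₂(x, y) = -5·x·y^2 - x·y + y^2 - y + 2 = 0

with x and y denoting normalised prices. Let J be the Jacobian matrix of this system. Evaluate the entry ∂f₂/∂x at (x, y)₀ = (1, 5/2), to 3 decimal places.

-33.750

∂f₂/∂x = -5·y^2 - y.
At (1, 5/2) this is -33.750.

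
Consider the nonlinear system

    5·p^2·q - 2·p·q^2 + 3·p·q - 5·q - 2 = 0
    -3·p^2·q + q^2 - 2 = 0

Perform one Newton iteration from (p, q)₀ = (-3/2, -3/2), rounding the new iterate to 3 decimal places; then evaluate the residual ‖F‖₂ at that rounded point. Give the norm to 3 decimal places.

2.248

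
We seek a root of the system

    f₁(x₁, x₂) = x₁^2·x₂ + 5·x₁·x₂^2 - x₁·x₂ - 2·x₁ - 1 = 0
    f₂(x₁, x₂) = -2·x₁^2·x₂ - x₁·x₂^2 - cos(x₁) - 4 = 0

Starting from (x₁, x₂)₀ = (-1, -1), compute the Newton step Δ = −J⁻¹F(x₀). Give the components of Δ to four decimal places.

(-0.9216, 0.9608)

At (-1, -1): F = (-6.0000, -1.540302).
Jacobian J = [[2·x₁·x₂ + 5·x₂^2 - x₂ - 2, x₁^2 + 10·x₁·x₂ - x₁], [-4·x₁·x₂ - x₂^2 + sin(x₁), -2·x₁^2 - 2·x₁·x₂]].
At the point, J = [[6.0000, 12.0000], [-5.841471, -4.0000]] (det J = 46.097652).
Solving J·Δ = −F gives Δ = (-0.9216, 0.9608).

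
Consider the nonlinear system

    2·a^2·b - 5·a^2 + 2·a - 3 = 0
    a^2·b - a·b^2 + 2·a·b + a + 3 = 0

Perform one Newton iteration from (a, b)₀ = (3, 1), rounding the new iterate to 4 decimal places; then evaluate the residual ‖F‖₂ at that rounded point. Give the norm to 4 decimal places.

At (3, 1): F = (-24.0000, 18.0000).
Jacobian J = [[4·a·b - 10·a + 2, 2·a^2], [2·a·b - b^2 + 2·b + 1, a^2 - 2·a·b + 2·a]].
At the point, J = [[-16.0000, 18.0000], [8.0000, 9.0000]] (det J = -288.0000).
Solving J·Δ = −F gives Δ = (-1.8750, -0.3333).
Then the next iterate is (a, b)₁ = (1.1250, 0.6667).
Re-evaluating at (1.1250, 0.6667): F = (-5.390541, 5.968817), so ‖F‖₂ = 8.0427.

8.0427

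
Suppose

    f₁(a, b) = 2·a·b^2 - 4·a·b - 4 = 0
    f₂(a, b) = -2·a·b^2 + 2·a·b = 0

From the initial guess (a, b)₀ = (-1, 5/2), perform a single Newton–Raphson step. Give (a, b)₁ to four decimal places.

At (-1, 5/2): F = (-6.5000, 7.5000).
Jacobian J = [[2·b^2 - 4·b, 4·a·b - 4·a], [-2·b^2 + 2·b, -4·a·b + 2·a]].
At the point, J = [[2.5000, -6.0000], [-7.5000, 8.0000]] (det J = -25.0000).
Solving J·Δ = −F gives Δ = (-0.2800, -1.2000).
Then the next iterate is (a, b)₁ = (-1.2800, 1.3000).

(-1.2800, 1.3000)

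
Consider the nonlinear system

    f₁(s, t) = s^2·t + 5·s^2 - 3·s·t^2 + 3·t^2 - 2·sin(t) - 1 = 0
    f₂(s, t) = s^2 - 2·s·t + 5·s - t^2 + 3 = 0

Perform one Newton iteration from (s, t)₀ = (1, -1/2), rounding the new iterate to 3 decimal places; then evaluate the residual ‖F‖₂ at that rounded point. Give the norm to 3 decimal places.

At (1, -1/2): F = (4.45885, 9.750).
Jacobian J = [[2·s·t + 10·s - 3·t^2, s^2 - 6·s·t + 6·t - 2·cos(t)], [2·s - 2·t + 5, -2·s - 2·t]].
At the point, J = [[8.250, -0.75517], [8.000, -1.000]] (det J = -2.20868).
Solving J·Δ = −F gives Δ = (1.315, 20.269).
Then the next iterate is (s, t)₁ = (2.315, 19.769).
Re-evaluating at (2.315, 19.769): F = (-1411.60659, -462.40961), so ‖F‖₂ = 1485.414.

1485.414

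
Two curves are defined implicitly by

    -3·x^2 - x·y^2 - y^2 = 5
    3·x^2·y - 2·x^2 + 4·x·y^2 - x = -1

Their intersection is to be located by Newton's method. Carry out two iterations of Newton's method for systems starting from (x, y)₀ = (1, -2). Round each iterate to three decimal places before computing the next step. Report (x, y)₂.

At (1, -2): F = (-16.000, 8.000).
Jacobian J = [[-6·x - y^2, -2·x·y - 2·y], [6·x·y - 4·x + 4·y^2 - 1, 3·x^2 + 8·x·y]].
At the point, J = [[-10.000, 8.000], [-1.000, -13.000]] (det J = 138.000).
Solving J·Δ = −F gives Δ = (-1.043, 0.696).
Then the next iterate is (x, y)₁ = (-0.043, -1.304).
Round to (-0.043, -1.304) and repeat: F = (-6.63285, 0.73960), J = [[-1.44242, 2.49586], [6.31010, 0.45412]].
Δ = (-0.296, 2.486), so (x, y)₂ = (-0.339, 1.182).

(-0.339, 1.182)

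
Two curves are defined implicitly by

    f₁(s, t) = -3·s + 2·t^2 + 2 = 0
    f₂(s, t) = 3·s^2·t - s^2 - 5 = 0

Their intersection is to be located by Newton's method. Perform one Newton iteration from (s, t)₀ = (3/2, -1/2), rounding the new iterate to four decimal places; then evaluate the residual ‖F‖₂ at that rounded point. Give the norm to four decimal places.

5.3011

At (3/2, -1/2): F = (-2.0000, -10.6250).
Jacobian J = [[-3, 4·t], [6·s·t - 2·s, 3·s^2]].
At the point, J = [[-3.0000, -2.0000], [-7.5000, 6.7500]] (det J = -35.2500).
Solving J·Δ = −F gives Δ = (-0.9858, 0.4787).
Then the next iterate is (s, t)₁ = (0.5142, -0.0213).
Re-evaluating at (0.5142, -0.0213): F = (0.458307, -5.281297), so ‖F‖₂ = 5.3011.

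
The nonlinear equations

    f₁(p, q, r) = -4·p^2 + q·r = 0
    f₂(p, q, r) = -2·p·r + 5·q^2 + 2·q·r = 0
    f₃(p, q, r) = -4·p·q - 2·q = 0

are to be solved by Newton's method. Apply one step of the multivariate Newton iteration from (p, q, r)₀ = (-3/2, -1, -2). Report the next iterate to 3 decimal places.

At (-3/2, -1, -2): F = (-7.000, 3.000, -4.000).
Jacobian J = [[-8·p, r, q], [-2·r, 10·q + 2·r, -2·p + 2·q], [-4·q, -4·p - 2, 0]].
At the point, J = [[12.000, -2.000, -1.000], [4.000, -14.000, 1.000], [4.000, 4.000, 0.000]] (det J = -128.000).
Solving J·Δ = −F gives Δ = (0.625, 0.375, -0.250).
Then the next iterate is (p, q, r)₁ = (-0.875, -0.625, -2.250).

(-0.875, -0.625, -2.250)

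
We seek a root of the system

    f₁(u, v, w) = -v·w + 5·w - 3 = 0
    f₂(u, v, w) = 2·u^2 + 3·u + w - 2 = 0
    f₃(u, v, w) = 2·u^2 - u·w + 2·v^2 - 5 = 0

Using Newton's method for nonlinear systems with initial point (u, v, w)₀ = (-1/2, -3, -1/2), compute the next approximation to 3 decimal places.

(2.175, -2.196, 0.325)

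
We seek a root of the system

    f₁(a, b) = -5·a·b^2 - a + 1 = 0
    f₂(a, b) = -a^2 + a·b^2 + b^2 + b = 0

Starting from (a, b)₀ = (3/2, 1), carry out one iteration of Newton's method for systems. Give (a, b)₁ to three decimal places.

At (3/2, 1): F = (-8.000, 1.250).
Jacobian J = [[-5·b^2 - 1, -10·a·b], [-2·a + b^2, 2·a·b + 2·b + 1]].
At the point, J = [[-6.000, -15.000], [-2.000, 6.000]] (det J = -66.000).
Solving J·Δ = −F gives Δ = (-0.443, -0.356).
Then the next iterate is (a, b)₁ = (1.057, 0.644).

(1.057, 0.644)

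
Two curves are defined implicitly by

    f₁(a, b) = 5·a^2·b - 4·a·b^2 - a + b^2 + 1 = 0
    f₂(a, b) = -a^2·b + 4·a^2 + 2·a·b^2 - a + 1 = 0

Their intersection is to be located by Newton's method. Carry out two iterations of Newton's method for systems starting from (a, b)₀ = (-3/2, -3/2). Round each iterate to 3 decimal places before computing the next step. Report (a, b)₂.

At (-3/2, -3/2): F = (1.375, 8.125).
Jacobian J = [[10·a·b - 4·b^2 - 1, 5·a^2 - 8·a·b + 2·b], [-2·a·b + 8·a + 2·b^2 - 1, -a^2 + 4·a·b]].
At the point, J = [[12.500, -9.750], [-13.000, 6.750]] (det J = -42.375).
Solving J·Δ = −F gives Δ = (2.088, 2.819).
Then the next iterate is (a, b)₁ = (0.588, 1.319).
Round to (0.588, 1.319) and repeat: F = (0.34002, 3.38490), J = [[-0.20332, -1.83786], [5.63238, 2.75654]].
Δ = (-0.731, 0.266), so (a, b)₂ = (-0.143, 1.585).

(-0.143, 1.585)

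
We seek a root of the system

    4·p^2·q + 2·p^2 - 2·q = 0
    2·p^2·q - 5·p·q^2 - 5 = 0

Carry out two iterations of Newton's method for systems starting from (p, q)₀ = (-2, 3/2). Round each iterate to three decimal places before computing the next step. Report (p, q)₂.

(-0.778, 1.110)

At (-2, 3/2): F = (29.000, 29.500).
Jacobian J = [[8·p·q + 4·p, 4·p^2 - 2], [4·p·q - 5·q^2, 2·p^2 - 10·p·q]].
At the point, J = [[-32.000, 14.000], [-23.250, 38.000]] (det J = -890.500).
Solving J·Δ = −F gives Δ = (0.774, -0.303).
Then the next iterate is (p, q)₁ = (-1.226, 1.197).
Round to (-1.226, 1.197) and repeat: F = (7.80888, 7.38148), J = [[-16.64418, 4.01230], [-13.03413, 17.68137]].
Δ = (0.448, -0.087), so (p, q)₂ = (-0.778, 1.110).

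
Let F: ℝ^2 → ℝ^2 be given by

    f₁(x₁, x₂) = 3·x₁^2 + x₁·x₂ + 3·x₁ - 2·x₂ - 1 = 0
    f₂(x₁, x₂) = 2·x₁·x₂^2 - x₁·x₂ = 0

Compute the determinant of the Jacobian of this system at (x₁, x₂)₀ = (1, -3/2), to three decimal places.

-46.500

J = [[6·x₁ + x₂ + 3, x₁ - 2], [2·x₂^2 - x₂, 4·x₁·x₂ - x₁]].
At the point, J = [[7.500, -1.000], [6.000, -7.000]].
det J = -46.500.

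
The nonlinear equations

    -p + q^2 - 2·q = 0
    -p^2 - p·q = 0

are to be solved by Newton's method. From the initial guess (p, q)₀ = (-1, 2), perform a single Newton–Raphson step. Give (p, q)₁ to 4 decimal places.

(-2.0000, 1.0000)

At (-1, 2): F = (1.0000, 1.0000).
Jacobian J = [[-1, 2·q - 2], [-2·p - q, -p]].
At the point, J = [[-1.0000, 2.0000], [0.0000, 1.0000]] (det J = -1.0000).
Solving J·Δ = −F gives Δ = (-1.0000, -1.0000).
Then the next iterate is (p, q)₁ = (-2.0000, 1.0000).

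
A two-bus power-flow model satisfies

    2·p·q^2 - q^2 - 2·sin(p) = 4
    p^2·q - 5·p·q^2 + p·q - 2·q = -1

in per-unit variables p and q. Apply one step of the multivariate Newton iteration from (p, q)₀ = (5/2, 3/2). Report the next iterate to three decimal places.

(3.042, 0.908)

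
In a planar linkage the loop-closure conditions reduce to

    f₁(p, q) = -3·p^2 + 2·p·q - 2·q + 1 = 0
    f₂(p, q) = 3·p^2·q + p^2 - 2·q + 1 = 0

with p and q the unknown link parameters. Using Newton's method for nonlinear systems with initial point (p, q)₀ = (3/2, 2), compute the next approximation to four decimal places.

At (3/2, 2): F = (-3.7500, 12.7500).
Jacobian J = [[-6·p + 2·q, 2·p - 2], [6·p·q + 2·p, 3·p^2 - 2]].
At the point, J = [[-5.0000, 1.0000], [21.0000, 4.7500]] (det J = -44.7500).
Solving J·Δ = −F gives Δ = (-0.6830, 0.3352).
Then the next iterate is (p, q)₁ = (0.8170, 2.3352).

(0.8170, 2.3352)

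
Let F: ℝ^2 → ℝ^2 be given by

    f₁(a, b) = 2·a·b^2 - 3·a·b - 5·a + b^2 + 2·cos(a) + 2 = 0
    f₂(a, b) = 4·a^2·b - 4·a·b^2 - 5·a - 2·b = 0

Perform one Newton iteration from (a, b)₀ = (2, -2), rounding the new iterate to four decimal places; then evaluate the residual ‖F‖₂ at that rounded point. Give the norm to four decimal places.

22.3334

At (2, -2): F = (23.167706, -70.0000).
Jacobian J = [[2·b^2 - 3·b - 2·sin(a) - 5, 4·a·b - 3·a + 2·b], [8·a·b - 4·b^2 - 5, 4·a^2 - 8·a·b - 2]].
At the point, J = [[7.181405, -26.0000], [-53.0000, 46.0000]] (det J = -1047.655363).
Solving J·Δ = −F gives Δ = (-0.7200, 0.6922).
Then the next iterate is (a, b)₁ = (1.2800, -1.3078).
Re-evaluating at (1.2800, -1.3078): F = (7.284196, -21.112143), so ‖F‖₂ = 22.3334.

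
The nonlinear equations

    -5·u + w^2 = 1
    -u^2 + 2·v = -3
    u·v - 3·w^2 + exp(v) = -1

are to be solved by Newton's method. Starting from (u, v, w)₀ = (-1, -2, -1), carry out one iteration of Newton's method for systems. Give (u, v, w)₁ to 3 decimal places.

(-0.116, -1.884, -0.711)

At (-1, -2, -1): F = (5.000, -2.000, 0.13534).
Jacobian J = [[-5, 0, 2·w], [-2·u, 2, 0], [v, u + exp(v), -6·w]].
At the point, J = [[-5.000, 0.000, -2.000], [2.000, 2.000, 0.000], [-2.000, -0.86466, 6.000]] (det J = -64.54134).
Solving J·Δ = −F gives Δ = (0.884, 0.116, 0.289).
Then the next iterate is (u, v, w)₁ = (-0.116, -1.884, -0.711).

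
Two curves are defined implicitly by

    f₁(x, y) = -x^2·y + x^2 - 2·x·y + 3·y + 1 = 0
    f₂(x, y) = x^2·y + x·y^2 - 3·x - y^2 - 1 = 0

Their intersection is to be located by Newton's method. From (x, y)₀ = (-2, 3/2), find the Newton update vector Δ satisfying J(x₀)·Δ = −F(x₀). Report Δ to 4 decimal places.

At (-2, 3/2): F = (9.5000, 4.2500).
Jacobian J = [[-2·x·y + 2·x - 2·y, -x^2 - 2·x + 3], [2·x·y + y^2 - 3, x^2 + 2·x·y - 2·y]].
At the point, J = [[-1.0000, 3.0000], [-6.7500, -5.0000]] (det J = 25.2500).
Solving J·Δ = −F gives Δ = (2.3861, -2.3713).

(2.3861, -2.3713)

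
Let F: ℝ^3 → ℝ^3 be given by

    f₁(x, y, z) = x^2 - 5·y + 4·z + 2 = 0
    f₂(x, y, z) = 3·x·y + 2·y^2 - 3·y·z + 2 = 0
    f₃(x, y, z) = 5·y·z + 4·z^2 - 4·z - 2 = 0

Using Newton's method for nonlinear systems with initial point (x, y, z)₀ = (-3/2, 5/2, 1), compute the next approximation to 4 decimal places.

At (-3/2, 5/2, 1): F = (-4.2500, -4.2500, 10.5000).
Jacobian J = [[2·x, -5, 4], [3·y, 3·x + 4·y - 3·z, -3·y], [0, 5·z, 5·y + 8·z - 4]].
At the point, J = [[-3.0000, -5.0000, 4.0000], [7.5000, 2.5000, -7.5000], [0.0000, 5.0000, 16.5000]] (det J = 532.5000).
Solving J·Δ = −F gives Δ = (0.9043, -1.5306, -0.1725).
Then the next iterate is (x, y, z)₁ = (-0.5957, 0.9694, 0.8275).

(-0.5957, 0.9694, 0.8275)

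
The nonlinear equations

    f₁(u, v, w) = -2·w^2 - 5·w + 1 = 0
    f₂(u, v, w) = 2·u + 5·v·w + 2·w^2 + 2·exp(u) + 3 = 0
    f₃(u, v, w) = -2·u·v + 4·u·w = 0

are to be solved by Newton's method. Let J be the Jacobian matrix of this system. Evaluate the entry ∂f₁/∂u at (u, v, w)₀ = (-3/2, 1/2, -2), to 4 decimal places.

∂f₁/∂u = 0.
At (-3/2, 1/2, -2) this is 0.0000.

0.0000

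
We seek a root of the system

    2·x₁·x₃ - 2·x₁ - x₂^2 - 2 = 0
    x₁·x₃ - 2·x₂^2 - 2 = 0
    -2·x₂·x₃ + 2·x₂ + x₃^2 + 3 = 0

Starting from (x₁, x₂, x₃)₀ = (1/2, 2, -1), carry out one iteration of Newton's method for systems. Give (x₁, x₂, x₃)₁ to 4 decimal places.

At (1/2, 2, -1): F = (-8.0000, -10.5000, 12.0000).
Jacobian J = [[2·x₃ - 2, -2·x₂, 2·x₁], [x₃, -4·x₂, x₁], [0, -2·x₃ + 2, -2·x₂ + 2·x₃]].
At the point, J = [[-4.0000, -4.0000, 1.0000], [-1.0000, -8.0000, 0.5000], [0.0000, 4.0000, -6.0000]] (det J = -164.0000).
Solving J·Δ = −F gives Δ = (-0.5244, -1.1707, 1.2195).
Then the next iterate is (x₁, x₂, x₃)₁ = (-0.0244, 0.8293, 0.2195).

(-0.0244, 0.8293, 0.2195)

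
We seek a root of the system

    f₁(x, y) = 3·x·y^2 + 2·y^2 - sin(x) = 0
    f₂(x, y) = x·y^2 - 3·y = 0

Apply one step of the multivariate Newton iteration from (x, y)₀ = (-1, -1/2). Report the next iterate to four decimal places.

(-4.6345, -0.3293)

At (-1, -1/2): F = (0.591471, 1.2500).
Jacobian J = [[3·y^2 - cos(x), 6·x·y + 4·y], [y^2, 2·x·y - 3]].
At the point, J = [[0.209698, 1.0000], [0.2500, -2.0000]] (det J = -0.669395).
Solving J·Δ = −F gives Δ = (-3.6345, 0.1707).
Then the next iterate is (x, y)₁ = (-4.6345, -0.3293).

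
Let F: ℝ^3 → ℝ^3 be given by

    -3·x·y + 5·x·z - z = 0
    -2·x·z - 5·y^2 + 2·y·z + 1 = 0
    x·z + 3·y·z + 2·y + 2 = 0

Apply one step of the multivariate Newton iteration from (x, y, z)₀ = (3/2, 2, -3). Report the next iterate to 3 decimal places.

At (3/2, 2, -3): F = (-28.500, -22.000, -16.500).
Jacobian J = [[-3·y + 5·z, -3·x, 5·x - 1], [-2·z, -10·y + 2·z, -2·x + 2·y], [z, 3·z + 2, x + 3·y]].
At the point, J = [[-21.000, -4.500, 6.500], [6.000, -26.000, 1.000], [-3.000, -7.000, 7.500]] (det J = 3384.000).
Solving J·Δ = −F gives Δ = (-0.858, -1.009, 0.915).
Then the next iterate is (x, y, z)₁ = (0.642, 0.991, -2.085).

(0.642, 0.991, -2.085)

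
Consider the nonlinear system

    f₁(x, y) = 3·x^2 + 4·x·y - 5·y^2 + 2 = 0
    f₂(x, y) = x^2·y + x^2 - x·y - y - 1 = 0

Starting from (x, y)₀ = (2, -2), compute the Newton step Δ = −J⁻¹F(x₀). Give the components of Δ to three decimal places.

(0.833, 0.667)

At (2, -2): F = (-22.000, 1.000).
Jacobian J = [[6·x + 4·y, 4·x - 10·y], [2·x·y + 2·x - y, x^2 - x - 1]].
At the point, J = [[4.000, 28.000], [-2.000, 1.000]] (det J = 60.000).
Solving J·Δ = −F gives Δ = (0.833, 0.667).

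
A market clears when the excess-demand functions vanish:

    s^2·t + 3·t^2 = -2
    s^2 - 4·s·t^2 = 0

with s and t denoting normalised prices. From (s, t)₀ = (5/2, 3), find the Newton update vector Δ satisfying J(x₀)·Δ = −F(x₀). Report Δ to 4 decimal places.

(-5.6261, 1.5110)

At (5/2, 3): F = (47.7500, -83.7500).
Jacobian J = [[2·s·t, s^2 + 6·t], [2·s - 4·t^2, -8·s·t]].
At the point, J = [[15.0000, 24.2500], [-31.0000, -60.0000]] (det J = -148.2500).
Solving J·Δ = −F gives Δ = (-5.6261, 1.5110).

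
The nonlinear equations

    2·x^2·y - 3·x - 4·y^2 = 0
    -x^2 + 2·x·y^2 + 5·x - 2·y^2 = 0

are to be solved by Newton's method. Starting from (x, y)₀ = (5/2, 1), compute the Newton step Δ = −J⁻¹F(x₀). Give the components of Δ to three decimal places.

(1.080, -1.902)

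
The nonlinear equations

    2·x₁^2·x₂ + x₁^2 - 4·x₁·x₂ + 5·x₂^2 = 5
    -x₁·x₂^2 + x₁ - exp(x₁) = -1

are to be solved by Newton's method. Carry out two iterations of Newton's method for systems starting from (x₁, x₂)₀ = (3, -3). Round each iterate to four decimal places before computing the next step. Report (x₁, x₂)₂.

At (3, -3): F = (31.0000, -43.085537).
Jacobian J = [[4·x₁·x₂ + 2·x₁ - 4·x₂, 2·x₁^2 - 4·x₁ + 10·x₂], [-x₂^2 - exp(x₁) + 1, -2·x₁·x₂]].
At the point, J = [[-18.0000, -24.0000], [-28.085537, 18.0000]] (det J = -998.052886).
Solving J·Δ = −F gives Δ = (-0.4770, 1.6494).
Then the next iterate is (x₁, x₂)₁ = (2.5230, -1.3506).
Round to (2.5230, -1.3506) and repeat: F = (6.921819, -13.545194), J = [[-3.181855, -10.866942], [-13.290059, 6.815128]].
Δ = (-0.6022, 0.8133), so (x₁, x₂)₂ = (1.9208, -0.5373).

(1.9208, -0.5373)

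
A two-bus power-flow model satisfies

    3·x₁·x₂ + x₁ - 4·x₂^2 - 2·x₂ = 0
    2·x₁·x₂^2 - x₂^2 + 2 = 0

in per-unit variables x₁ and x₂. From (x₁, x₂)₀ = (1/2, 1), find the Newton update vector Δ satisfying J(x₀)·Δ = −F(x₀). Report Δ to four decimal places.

At (1/2, 1): F = (-4.0000, 2.0000).
Jacobian J = [[3·x₂ + 1, 3·x₁ - 8·x₂ - 2], [2·x₂^2, 4·x₁·x₂ - 2·x₂]].
At the point, J = [[4.0000, -8.5000], [2.0000, 0.0000]] (det J = 17.0000).
Solving J·Δ = −F gives Δ = (-1.0000, -0.9412).

(-1.0000, -0.9412)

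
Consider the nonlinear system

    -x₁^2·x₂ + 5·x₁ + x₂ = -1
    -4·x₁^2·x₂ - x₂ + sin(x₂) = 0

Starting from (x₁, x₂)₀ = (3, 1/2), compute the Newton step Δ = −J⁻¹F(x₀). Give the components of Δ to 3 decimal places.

(-3.433, 0.642)

At (3, 1/2): F = (12.000, -18.02057).
Jacobian J = [[-2·x₁·x₂ + 5, -x₁^2 + 1], [-8·x₁·x₂, -4·x₁^2 + cos(x₂) - 1]].
At the point, J = [[2.000, -8.000], [-12.000, -36.12242]] (det J = -168.24483).
Solving J·Δ = −F gives Δ = (-3.433, 0.642).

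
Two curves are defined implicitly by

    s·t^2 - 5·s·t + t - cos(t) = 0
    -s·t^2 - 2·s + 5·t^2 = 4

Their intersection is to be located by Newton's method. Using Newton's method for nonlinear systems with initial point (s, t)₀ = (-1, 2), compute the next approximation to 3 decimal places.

(0.090, 1.356)

At (-1, 2): F = (8.41615, 22.000).
Jacobian J = [[t^2 - 5·t, 2·s·t - 5·s + sin(t) + 1], [-t^2 - 2, -2·s·t + 10·t]].
At the point, J = [[-6.000, 2.90930], [-6.000, 24.000]] (det J = -126.54422).
Solving J·Δ = −F gives Δ = (1.090, -0.644).
Then the next iterate is (s, t)₁ = (0.090, 1.356).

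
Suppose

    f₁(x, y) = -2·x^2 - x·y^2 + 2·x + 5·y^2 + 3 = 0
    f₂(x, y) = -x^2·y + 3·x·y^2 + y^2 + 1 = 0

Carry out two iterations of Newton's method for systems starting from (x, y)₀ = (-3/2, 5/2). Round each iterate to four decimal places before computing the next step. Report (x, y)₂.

(-1.1672, 0.8225)

At (-3/2, 5/2): F = (36.1250, -26.5000).
Jacobian J = [[-4·x - y^2 + 2, -2·x·y + 10·y], [-2·x·y + 3·y^2, -x^2 + 6·x·y + 2·y]].
At the point, J = [[1.7500, 32.5000], [26.2500, -19.7500]] (det J = -887.6875).
Solving J·Δ = −F gives Δ = (0.1665, -1.1205).
Then the next iterate is (x, y)₁ = (-1.3335, 1.3795).
Round to (-1.3335, 1.3795) and repeat: F = (8.829334, -7.163070), J = [[5.430980, 17.474127], [9.388187, -10.056602]].
Δ = (0.1663, -0.5570), so (x, y)₂ = (-1.1672, 0.8225).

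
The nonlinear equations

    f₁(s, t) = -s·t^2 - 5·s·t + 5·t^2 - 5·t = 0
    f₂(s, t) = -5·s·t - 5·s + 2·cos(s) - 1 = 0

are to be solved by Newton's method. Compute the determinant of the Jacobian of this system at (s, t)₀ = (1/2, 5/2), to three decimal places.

323.758

J = [[-t^2 - 5·t, -2·s·t - 5·s + 10·t - 5], [-5·t - 2·sin(s) - 5, -5·s]].
At the point, J = [[-18.750, 15.000], [-18.45885, -2.500]].
det J = 323.758.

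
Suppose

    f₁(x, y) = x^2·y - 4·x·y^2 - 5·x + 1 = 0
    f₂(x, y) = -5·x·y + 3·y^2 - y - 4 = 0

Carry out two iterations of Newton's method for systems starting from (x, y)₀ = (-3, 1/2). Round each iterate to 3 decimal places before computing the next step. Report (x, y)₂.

(-0.044, 1.895)

At (-3, 1/2): F = (23.500, 3.750).
Jacobian J = [[2·x·y - 4·y^2 - 5, x^2 - 8·x·y], [-5·y, -5·x + 6·y - 1]].
At the point, J = [[-9.000, 21.000], [-2.500, 17.000]] (det J = -100.500).
Solving J·Δ = −F gives Δ = (3.192, 0.249).
Then the next iterate is (x, y)₁ = (0.192, 0.749).
Round to (0.192, 0.749) and repeat: F = (-0.36324, -3.78504), J = [[-6.95639, -1.11360], [-3.745, 2.534]].
Δ = (-0.236, 1.146), so (x, y)₂ = (-0.044, 1.895).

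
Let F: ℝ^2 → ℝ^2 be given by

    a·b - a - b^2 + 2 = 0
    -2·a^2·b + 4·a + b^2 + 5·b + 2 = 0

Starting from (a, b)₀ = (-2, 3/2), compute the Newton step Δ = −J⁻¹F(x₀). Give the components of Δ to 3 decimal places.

(0.516, -0.198)

At (-2, 3/2): F = (-1.250, -8.250).
Jacobian J = [[b - 1, a - 2·b], [-4·a·b + 4, -2·a^2 + 2·b + 5]].
At the point, J = [[0.500, -5.000], [16.000, 0.000]] (det J = 80.000).
Solving J·Δ = −F gives Δ = (0.516, -0.198).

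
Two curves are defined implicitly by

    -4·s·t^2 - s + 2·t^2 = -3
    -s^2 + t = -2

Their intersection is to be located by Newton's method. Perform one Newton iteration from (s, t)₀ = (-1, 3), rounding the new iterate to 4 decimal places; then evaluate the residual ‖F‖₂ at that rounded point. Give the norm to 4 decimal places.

At (-1, 3): F = (58.0000, 4.0000).
Jacobian J = [[-4·t^2 - 1, -8·s·t + 4·t], [-2·s, 1]].
At the point, J = [[-37.0000, 36.0000], [2.0000, 1.0000]] (det J = -109.0000).
Solving J·Δ = −F gives Δ = (-0.7890, -2.4220).
Then the next iterate is (s, t)₁ = (-1.7890, 0.5780).
Re-evaluating at (-1.7890, 0.5780): F = (7.847873, -0.622521), so ‖F‖₂ = 7.8725.

7.8725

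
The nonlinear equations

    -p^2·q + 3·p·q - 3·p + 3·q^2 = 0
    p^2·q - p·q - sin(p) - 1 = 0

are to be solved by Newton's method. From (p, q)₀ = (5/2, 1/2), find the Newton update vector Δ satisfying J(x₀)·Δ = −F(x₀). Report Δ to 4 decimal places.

(-0.8974, 0.5966)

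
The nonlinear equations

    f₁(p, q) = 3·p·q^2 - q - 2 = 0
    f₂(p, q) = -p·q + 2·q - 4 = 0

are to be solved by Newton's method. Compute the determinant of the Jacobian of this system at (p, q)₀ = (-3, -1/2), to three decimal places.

J = [[3·q^2, 6·p·q - 1], [-q, -p + 2]].
At the point, J = [[0.750, 8.000], [0.500, 5.000]].
det J = -0.250.

-0.250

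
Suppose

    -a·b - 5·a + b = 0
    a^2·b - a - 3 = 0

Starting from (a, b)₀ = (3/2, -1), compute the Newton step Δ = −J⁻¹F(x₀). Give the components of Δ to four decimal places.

At (3/2, -1): F = (-7.0000, -6.7500).
Jacobian J = [[-b - 5, -a + 1], [2·a·b - 1, a^2]].
At the point, J = [[-4.0000, -0.5000], [-4.0000, 2.2500]] (det J = -11.0000).
Solving J·Δ = −F gives Δ = (-1.7386, -0.0909).

(-1.7386, -0.0909)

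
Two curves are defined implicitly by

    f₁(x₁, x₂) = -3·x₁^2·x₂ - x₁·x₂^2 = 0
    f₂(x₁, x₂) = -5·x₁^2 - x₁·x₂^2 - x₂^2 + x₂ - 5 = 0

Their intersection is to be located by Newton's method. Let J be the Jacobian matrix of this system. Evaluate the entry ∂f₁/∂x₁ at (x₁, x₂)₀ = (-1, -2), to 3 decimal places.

∂f₁/∂x₁ = -6·x₁·x₂ - x₂^2.
At (-1, -2) this is -16.000.

-16.000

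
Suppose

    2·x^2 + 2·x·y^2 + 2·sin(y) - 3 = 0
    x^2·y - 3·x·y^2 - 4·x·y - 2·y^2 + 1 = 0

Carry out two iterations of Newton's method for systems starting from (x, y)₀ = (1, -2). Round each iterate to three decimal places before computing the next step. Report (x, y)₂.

(1.204, -0.879)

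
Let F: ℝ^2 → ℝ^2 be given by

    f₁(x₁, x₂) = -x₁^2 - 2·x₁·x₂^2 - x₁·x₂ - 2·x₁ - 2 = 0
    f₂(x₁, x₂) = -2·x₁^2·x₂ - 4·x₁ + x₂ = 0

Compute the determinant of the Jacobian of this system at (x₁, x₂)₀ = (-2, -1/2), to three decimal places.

-30.000

J = [[-2·x₁ - 2·x₂^2 - x₂ - 2, -4·x₁·x₂ - x₁], [-4·x₁·x₂ - 4, -2·x₁^2 + 1]].
At the point, J = [[2.000, -2.000], [-8.000, -7.000]].
det J = -30.000.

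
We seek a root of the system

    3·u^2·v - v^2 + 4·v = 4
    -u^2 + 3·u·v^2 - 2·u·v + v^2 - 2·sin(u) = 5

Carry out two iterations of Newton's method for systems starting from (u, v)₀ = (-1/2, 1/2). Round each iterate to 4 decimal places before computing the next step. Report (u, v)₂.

(2.1142, -2.1296)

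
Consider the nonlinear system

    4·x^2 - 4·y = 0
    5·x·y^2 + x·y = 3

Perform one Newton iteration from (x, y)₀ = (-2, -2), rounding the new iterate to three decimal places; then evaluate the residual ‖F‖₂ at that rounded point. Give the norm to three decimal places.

12.770

At (-2, -2): F = (24.000, -39.000).
Jacobian J = [[8·x, -4], [5·y^2 + y, 10·x·y + x]].
At the point, J = [[-16.000, -4.000], [18.000, 38.000]] (det J = -536.000).
Solving J·Δ = −F gives Δ = (1.410, 0.358).
Then the next iterate is (x, y)₁ = (-0.590, -1.642).
Re-evaluating at (-0.590, -1.642): F = (7.96040, -9.98490), so ‖F‖₂ = 12.770.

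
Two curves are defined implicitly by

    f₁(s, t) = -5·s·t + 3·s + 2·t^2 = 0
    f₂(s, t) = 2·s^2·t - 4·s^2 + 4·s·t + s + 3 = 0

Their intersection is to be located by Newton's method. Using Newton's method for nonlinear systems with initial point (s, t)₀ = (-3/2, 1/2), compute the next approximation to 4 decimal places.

(-0.8137, 0.4902)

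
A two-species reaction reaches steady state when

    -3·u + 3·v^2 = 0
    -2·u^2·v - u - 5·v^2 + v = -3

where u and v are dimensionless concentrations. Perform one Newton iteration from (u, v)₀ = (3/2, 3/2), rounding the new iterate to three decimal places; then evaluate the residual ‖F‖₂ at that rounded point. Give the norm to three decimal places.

3.770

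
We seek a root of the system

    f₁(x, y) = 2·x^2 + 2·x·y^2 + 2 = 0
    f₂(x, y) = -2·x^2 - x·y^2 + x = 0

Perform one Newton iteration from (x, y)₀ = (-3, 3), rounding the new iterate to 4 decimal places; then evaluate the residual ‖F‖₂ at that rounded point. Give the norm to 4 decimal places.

9.5127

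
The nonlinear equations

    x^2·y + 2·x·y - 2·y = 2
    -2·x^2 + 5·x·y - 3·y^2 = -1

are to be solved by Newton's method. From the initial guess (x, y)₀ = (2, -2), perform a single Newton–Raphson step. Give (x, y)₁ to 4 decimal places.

(1.5256, -0.6154)

At (2, -2): F = (-14.0000, -39.0000).
Jacobian J = [[2·x·y + 2·y, x^2 + 2·x - 2], [-4·x + 5·y, 5·x - 6·y]].
At the point, J = [[-12.0000, 6.0000], [-18.0000, 22.0000]] (det J = -156.0000).
Solving J·Δ = −F gives Δ = (-0.4744, 1.3846).
Then the next iterate is (x, y)₁ = (1.5256, -0.6154).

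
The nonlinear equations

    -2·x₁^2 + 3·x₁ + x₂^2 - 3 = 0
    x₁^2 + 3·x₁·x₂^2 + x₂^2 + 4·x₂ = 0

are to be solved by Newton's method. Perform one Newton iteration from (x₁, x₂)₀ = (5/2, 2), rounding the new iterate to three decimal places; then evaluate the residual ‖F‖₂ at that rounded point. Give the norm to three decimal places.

14.669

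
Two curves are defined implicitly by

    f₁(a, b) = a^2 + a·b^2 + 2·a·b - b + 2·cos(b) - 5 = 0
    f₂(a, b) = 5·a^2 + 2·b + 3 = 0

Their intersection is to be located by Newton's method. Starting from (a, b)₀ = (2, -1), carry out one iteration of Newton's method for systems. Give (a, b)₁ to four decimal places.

At (2, -1): F = (-0.919395, 21.0000).
Jacobian J = [[2·a + b^2 + 2·b, 2·a·b + 2·a - 2·sin(b) - 1], [10·a, 2]].
At the point, J = [[3.0000, 0.682942], [20.0000, 2.0000]] (det J = -7.658839).
Solving J·Δ = −F gives Δ = (-2.1127, 10.6267).
Then the next iterate is (a, b)₁ = (-0.1127, 9.6267).

(-0.1127, 9.6267)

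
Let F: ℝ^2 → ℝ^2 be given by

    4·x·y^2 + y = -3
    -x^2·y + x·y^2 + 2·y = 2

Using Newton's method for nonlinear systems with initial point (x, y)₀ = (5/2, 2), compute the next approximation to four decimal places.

(1.6738, 1.2249)

At (5/2, 2): F = (45.0000, -0.5000).
Jacobian J = [[4·y^2, 8·x·y + 1], [-2·x·y + y^2, -x^2 + 2·x·y + 2]].
At the point, J = [[16.0000, 41.0000], [-6.0000, 5.7500]] (det J = 338.0000).
Solving J·Δ = −F gives Δ = (-0.8262, -0.7751).
Then the next iterate is (x, y)₁ = (1.6738, 1.2249).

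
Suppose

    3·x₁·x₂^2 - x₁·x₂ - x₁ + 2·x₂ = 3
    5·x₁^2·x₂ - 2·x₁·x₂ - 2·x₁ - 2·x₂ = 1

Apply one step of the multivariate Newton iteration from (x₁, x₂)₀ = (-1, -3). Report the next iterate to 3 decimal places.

(-0.817, -1.443)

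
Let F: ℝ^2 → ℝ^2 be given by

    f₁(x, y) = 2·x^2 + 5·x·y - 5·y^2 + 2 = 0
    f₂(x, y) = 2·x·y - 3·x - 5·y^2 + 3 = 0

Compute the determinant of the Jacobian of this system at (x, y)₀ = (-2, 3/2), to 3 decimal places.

J = [[4·x + 5·y, 5·x - 10·y], [2·y - 3, 2·x - 10·y]].
At the point, J = [[-0.500, -25.000], [0.000, -19.000]].
det J = 9.500.

9.500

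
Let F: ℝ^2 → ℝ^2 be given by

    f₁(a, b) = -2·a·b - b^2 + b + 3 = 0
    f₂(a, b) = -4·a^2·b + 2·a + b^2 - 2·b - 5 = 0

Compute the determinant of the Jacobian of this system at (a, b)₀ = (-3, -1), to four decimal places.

118.0000

J = [[-2·b, -2·a - 2·b + 1], [-8·a·b + 2, -4·a^2 + 2·b - 2]].
At the point, J = [[2.0000, 9.0000], [-22.0000, -40.0000]].
det J = 118.0000.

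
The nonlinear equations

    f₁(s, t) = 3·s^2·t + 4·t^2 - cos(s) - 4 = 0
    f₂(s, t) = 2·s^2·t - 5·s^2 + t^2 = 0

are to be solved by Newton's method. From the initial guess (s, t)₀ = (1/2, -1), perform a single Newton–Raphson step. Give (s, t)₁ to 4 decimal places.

At (1/2, -1): F = (-1.627583, -0.7500).
Jacobian J = [[6·s·t + sin(s), 3·s^2 + 8·t], [4·s·t - 10·s, 2·s^2 + 2·t]].
At the point, J = [[-2.520574, -7.2500], [-7.0000, -1.5000]] (det J = -46.969138).
Solving J·Δ = −F gives Δ = (-0.0638, -0.2023).
Then the next iterate is (s, t)₁ = (0.4362, -1.2023).

(0.4362, -1.2023)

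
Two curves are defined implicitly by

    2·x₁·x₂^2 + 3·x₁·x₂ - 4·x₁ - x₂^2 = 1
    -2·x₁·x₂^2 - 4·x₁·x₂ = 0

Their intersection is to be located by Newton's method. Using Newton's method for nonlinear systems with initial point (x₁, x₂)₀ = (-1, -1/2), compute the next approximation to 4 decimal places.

At (-1, -1/2): F = (3.7500, -1.5000).
Jacobian J = [[2·x₂^2 + 3·x₂ - 4, 4·x₁·x₂ + 3·x₁ - 2·x₂], [-2·x₂^2 - 4·x₂, -4·x₁·x₂ - 4·x₁]].
At the point, J = [[-5.0000, 0.0000], [1.5000, 2.0000]] (det J = -10.0000).
Solving J·Δ = −F gives Δ = (0.7500, 0.1875).
Then the next iterate is (x₁, x₂)₁ = (-0.2500, -0.3125).

(-0.2500, -0.3125)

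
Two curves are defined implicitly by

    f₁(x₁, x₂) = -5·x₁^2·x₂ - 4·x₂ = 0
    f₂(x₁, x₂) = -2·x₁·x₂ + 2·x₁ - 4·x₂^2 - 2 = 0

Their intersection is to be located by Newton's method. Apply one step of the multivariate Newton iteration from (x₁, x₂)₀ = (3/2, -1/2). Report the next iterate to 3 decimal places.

(0.927, -0.282)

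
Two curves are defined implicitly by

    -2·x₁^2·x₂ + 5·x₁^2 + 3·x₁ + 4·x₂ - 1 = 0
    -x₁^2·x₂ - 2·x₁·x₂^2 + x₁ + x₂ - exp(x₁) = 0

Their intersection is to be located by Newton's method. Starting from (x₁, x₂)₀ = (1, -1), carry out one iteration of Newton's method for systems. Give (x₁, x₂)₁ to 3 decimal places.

(0.616, -0.235)

At (1, -1): F = (5.000, -3.71828).
Jacobian J = [[-4·x₁·x₂ + 10·x₁ + 3, -2·x₁^2 + 4], [-2·x₁·x₂ - 2·x₂^2 - exp(x₁) + 1, -x₁^2 - 4·x₁·x₂ + 1]].
At the point, J = [[17.000, 2.000], [-1.71828, 4.000]] (det J = 71.43656).
Solving J·Δ = −F gives Δ = (-0.384, 0.765).
Then the next iterate is (x₁, x₂)₁ = (0.616, -0.235).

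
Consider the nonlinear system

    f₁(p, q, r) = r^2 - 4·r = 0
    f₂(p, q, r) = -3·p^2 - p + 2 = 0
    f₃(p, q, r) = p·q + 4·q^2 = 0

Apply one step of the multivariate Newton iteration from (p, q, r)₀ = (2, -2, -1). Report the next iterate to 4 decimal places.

At (2, -2, -1): F = (5.0000, -12.0000, 12.0000).
Jacobian J = [[0, 0, 2·r - 4], [-6·p - 1, 0, 0], [q, p + 8·q, 0]].
At the point, J = [[0.0000, 0.0000, -6.0000], [-13.0000, 0.0000, 0.0000], [-2.0000, -14.0000, 0.0000]] (det J = -1092.0000).
Solving J·Δ = −F gives Δ = (-0.9231, 0.9890, 0.8333).
Then the next iterate is (p, q, r)₁ = (1.0769, -1.0110, -0.1667).

(1.0769, -1.0110, -0.1667)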